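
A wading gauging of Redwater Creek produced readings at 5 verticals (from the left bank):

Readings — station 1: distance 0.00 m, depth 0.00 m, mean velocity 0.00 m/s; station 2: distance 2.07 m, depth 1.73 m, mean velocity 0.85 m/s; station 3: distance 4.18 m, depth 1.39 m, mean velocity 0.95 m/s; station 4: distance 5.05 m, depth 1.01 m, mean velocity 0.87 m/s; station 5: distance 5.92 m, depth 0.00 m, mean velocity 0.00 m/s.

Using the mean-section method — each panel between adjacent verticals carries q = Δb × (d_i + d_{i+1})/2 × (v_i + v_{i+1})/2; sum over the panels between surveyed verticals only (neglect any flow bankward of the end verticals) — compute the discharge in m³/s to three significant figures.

4.86 m³/s

Panel 1-2: Δb = 2.07 m, d̄ = (0.00+1.73)/2 = 0.865, v̄ = (0.00+0.85)/2 = 0.425 → q = 2.07×0.865×0.425 = 0.7610 m³/s
Panel 2-3: Δb = 2.11 m, d̄ = (1.73+1.39)/2 = 1.56, v̄ = (0.85+0.95)/2 = 0.9 → q = 2.11×1.56×0.9 = 2.962 m³/s
Panel 3-4: Δb = 0.87 m, d̄ = (1.39+1.01)/2 = 1.2, v̄ = (0.95+0.87)/2 = 0.91 → q = 0.87×1.2×0.91 = 0.9500 m³/s
Panel 4-5: Δb = 0.87 m, d̄ = (1.01+0.00)/2 = 0.505, v̄ = (0.87+0.00)/2 = 0.435 → q = 0.87×0.505×0.435 = 0.1911 m³/s
Q = Σ q = 4.865 m³/s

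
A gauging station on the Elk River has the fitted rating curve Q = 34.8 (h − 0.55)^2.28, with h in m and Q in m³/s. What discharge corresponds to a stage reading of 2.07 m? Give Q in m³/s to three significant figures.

90.4 m³/s

Q = 34.8 × (2.07 − 0.55)^2.28 = 34.8 × 1.52^2.28 = 90.40 m³/s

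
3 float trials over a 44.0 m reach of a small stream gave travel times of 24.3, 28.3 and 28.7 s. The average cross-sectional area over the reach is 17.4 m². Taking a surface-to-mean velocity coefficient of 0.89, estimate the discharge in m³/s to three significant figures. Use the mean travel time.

t̄ = (24.3 + 28.3 + 28.7) / 3 = 27.1 s
v_surface = L / t̄ = 44.0 / 27.1 = 1.624 m/s
v_mean = 0.89 × 1.624 = 1.445 m/s
Q = A × v_mean = 17.4 × 1.445 = 25.14 m³/s

25.1 m³/s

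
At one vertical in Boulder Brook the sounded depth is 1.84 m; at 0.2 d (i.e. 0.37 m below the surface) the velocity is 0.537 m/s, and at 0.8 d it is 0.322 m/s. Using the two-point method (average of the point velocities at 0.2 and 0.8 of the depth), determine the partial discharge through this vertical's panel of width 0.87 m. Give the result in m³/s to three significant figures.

0.688 m³/s

v̄ = (0.537 + 0.322) / 2 = 0.4295 m/s
q = v̄ × d × w = 0.4295 × 1.84 × 0.87 = 0.6875 m³/s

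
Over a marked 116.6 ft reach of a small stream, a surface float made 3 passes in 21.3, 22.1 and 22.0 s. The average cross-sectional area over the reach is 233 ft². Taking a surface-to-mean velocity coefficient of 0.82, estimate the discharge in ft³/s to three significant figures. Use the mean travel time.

1020 ft³/s

t̄ = (21.3 + 22.1 + 22.0) / 3 = 21.8 s
v_surface = L / t̄ = 116.6 / 21.8 = 5.349 ft/s
v_mean = 0.82 × 5.349 = 4.386 ft/s
Q = A × v_mean = 233 × 4.386 = 1022 ft³/s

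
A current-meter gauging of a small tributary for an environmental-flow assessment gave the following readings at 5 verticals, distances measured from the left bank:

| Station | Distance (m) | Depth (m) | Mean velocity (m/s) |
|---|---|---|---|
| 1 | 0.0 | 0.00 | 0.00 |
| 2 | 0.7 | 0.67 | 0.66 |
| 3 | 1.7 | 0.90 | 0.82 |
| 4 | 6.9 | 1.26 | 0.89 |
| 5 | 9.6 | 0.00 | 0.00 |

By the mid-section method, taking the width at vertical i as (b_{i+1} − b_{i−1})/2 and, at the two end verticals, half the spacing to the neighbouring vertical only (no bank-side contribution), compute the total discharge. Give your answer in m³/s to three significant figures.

7.09 m³/s

w_2 = (1.7 − 0.0)/2 = 0.85 m; q_2 = 0.66 × 0.67 × 0.85 = 0.3759 m³/s
w_3 = (6.9 − 0.7)/2 = 3.1 m; q_3 = 0.82 × 0.90 × 3.1 = 2.288 m³/s
w_4 = (9.6 − 1.7)/2 = 3.95 m; q_4 = 0.89 × 1.26 × 3.95 = 4.430 m³/s
Stations 1, 5 contribute zero (depth or velocity is 0).
Q = Σ qᵢ = 7.093 m³/s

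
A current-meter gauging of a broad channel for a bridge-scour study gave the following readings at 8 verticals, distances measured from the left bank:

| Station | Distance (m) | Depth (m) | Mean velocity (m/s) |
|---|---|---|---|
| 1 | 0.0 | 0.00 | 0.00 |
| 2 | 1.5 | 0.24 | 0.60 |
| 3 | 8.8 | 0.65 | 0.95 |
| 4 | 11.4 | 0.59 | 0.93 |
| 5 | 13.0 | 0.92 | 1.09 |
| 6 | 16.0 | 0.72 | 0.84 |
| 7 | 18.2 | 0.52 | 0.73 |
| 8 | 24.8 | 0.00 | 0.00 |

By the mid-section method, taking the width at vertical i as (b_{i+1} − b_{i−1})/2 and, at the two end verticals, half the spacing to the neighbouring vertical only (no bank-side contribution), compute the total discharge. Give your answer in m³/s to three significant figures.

w_2 = (8.8 − 0.0)/2 = 4.4 m; q_2 = 0.60 × 0.24 × 4.4 = 0.6336 m³/s
w_3 = (11.4 − 1.5)/2 = 4.95 m; q_3 = 0.95 × 0.65 × 4.95 = 3.057 m³/s
w_4 = (13.0 − 8.8)/2 = 2.1 m; q_4 = 0.93 × 0.59 × 2.1 = 1.152 m³/s
w_5 = (16.0 − 11.4)/2 = 2.3 m; q_5 = 1.09 × 0.92 × 2.3 = 2.306 m³/s
w_6 = (18.2 − 13.0)/2 = 2.6 m; q_6 = 0.84 × 0.72 × 2.6 = 1.572 m³/s
w_7 = (24.8 − 16.0)/2 = 4.4 m; q_7 = 0.73 × 0.52 × 4.4 = 1.670 m³/s
Stations 1, 8 contribute zero (depth or velocity is 0).
Q = Σ qᵢ = 10.39 m³/s

10.4 m³/s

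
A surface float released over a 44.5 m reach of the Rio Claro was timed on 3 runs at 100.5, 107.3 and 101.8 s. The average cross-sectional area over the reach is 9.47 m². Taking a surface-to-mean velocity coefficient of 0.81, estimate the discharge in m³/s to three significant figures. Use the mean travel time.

3.31 m³/s

t̄ = (100.5 + 107.3 + 101.8) / 3 = 103.2 s
v_surface = L / t̄ = 44.5 / 103.2 = 0.4312 m/s
v_mean = 0.81 × 0.4312 = 0.3493 m/s
Q = A × v_mean = 9.47 × 0.3493 = 3.308 m³/s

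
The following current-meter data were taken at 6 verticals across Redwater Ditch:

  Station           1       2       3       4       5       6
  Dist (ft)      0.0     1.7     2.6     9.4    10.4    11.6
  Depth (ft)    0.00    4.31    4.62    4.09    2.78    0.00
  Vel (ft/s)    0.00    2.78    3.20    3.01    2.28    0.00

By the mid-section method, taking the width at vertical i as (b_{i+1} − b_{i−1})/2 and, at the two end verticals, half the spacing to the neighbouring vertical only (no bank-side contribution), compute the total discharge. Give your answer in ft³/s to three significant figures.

w_2 = (2.6 − 0.0)/2 = 1.3 ft; q_2 = 2.78 × 4.31 × 1.3 = 15.58 ft³/s
w_3 = (9.4 − 1.7)/2 = 3.85 ft; q_3 = 3.20 × 4.62 × 3.85 = 56.92 ft³/s
w_4 = (10.4 − 2.6)/2 = 3.9 ft; q_4 = 3.01 × 4.09 × 3.9 = 48.01 ft³/s
w_5 = (11.6 − 9.4)/2 = 1.1 ft; q_5 = 2.28 × 2.78 × 1.1 = 6.972 ft³/s
Stations 1, 6 contribute zero (depth or velocity is 0).
Q = Σ qᵢ = 127.5 ft³/s

127 ft³/s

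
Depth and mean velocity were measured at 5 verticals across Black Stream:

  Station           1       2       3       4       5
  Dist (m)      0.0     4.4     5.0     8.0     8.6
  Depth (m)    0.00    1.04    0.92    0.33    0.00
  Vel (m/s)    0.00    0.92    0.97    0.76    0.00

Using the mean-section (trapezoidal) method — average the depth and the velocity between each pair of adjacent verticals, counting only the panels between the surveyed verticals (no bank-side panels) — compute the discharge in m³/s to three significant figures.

3.27 m³/s

Panel 1-2: Δb = 4.4 m, d̄ = (0.00+1.04)/2 = 0.52, v̄ = (0.00+0.92)/2 = 0.46 → q = 4.4×0.52×0.46 = 1.052 m³/s
Panel 2-3: Δb = 0.6 m, d̄ = (1.04+0.92)/2 = 0.98, v̄ = (0.92+0.97)/2 = 0.945 → q = 0.6×0.98×0.945 = 0.5557 m³/s
Panel 3-4: Δb = 3 m, d̄ = (0.92+0.33)/2 = 0.625, v̄ = (0.97+0.76)/2 = 0.865 → q = 3×0.625×0.865 = 1.622 m³/s
Panel 4-5: Δb = 0.6 m, d̄ = (0.33+0.00)/2 = 0.165, v̄ = (0.76+0.00)/2 = 0.38 → q = 0.6×0.165×0.38 = 0.03762 m³/s
Q = Σ q = 3.268 m³/s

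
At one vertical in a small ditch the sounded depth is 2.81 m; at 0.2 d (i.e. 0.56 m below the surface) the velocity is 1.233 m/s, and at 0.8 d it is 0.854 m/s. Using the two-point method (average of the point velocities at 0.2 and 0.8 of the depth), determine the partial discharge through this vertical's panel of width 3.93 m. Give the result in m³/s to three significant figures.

11.5 m³/s

v̄ = (1.233 + 0.854) / 2 = 1.044 m/s
q = v̄ × d × w = 1.044 × 2.81 × 3.93 = 11.52 m³/s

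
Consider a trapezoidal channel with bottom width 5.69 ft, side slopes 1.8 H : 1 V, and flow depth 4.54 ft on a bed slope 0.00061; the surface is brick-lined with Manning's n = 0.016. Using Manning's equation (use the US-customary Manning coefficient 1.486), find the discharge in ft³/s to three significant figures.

A = (b + z·y)·y = (5.69 + 1.8×4.54)×4.54 = 62.93 ft²
P = b + 2y√(1+z²) = 5.69 + 2×4.54×√(1+1.8²) = 24.39 ft
R = A/P = 62.93/24.39 = 2.581 ft
Q = (1.486/n)·A·R^(2/3)·S^(1/2) = (1.486/0.016) × 62.93 × 2.581^(2/3) × 0.00061^(1/2) = 271.6 ft³/s

272 ft³/s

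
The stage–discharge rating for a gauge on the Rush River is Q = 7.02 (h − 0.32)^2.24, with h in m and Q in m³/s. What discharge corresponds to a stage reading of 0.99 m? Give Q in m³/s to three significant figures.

Q = 7.02 × (0.99 − 0.32)^2.24 = 7.02 × 0.67^2.24 = 2.862 m³/s

2.86 m³/s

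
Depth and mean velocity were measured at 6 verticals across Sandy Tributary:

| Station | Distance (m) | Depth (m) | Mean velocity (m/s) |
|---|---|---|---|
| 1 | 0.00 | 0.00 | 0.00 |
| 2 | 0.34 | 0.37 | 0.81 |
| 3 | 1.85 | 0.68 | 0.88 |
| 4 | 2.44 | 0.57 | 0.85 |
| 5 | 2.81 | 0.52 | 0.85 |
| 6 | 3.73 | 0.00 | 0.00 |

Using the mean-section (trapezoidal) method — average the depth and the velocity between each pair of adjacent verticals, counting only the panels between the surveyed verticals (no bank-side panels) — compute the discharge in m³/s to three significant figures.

Panel 1-2: Δb = 0.34 m, d̄ = (0.00+0.37)/2 = 0.185, v̄ = (0.00+0.81)/2 = 0.405 → q = 0.34×0.185×0.405 = 0.02547 m³/s
Panel 2-3: Δb = 1.51 m, d̄ = (0.37+0.68)/2 = 0.525, v̄ = (0.81+0.88)/2 = 0.845 → q = 1.51×0.525×0.845 = 0.6699 m³/s
Panel 3-4: Δb = 0.59 m, d̄ = (0.68+0.57)/2 = 0.625, v̄ = (0.88+0.85)/2 = 0.865 → q = 0.59×0.625×0.865 = 0.3190 m³/s
Panel 4-5: Δb = 0.37 m, d̄ = (0.57+0.52)/2 = 0.545, v̄ = (0.85+0.85)/2 = 0.85 → q = 0.37×0.545×0.85 = 0.1714 m³/s
Panel 5-6: Δb = 0.92 m, d̄ = (0.52+0.00)/2 = 0.26, v̄ = (0.85+0.00)/2 = 0.425 → q = 0.92×0.26×0.425 = 0.1017 m³/s
Q = Σ q = 1.287 m³/s

1.29 m³/s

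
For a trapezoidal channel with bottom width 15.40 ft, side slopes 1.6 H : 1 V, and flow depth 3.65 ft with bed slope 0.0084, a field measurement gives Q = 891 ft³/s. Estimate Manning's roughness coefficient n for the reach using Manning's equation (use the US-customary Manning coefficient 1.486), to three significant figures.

A = (b + z·y)·y = (15.40 + 1.6×3.65)×3.65 = 77.53 ft²
P = b + 2y√(1+z²) = 15.40 + 2×3.65×√(1+1.6²) = 29.17 ft
R = A/P = 77.53/29.17 = 2.657 ft
n = (1.486/Q)·A·R^(2/3)·S^(1/2) = (1.486/891) × 77.53 × 1.919 × 0.09165 = 0.02274

0.0227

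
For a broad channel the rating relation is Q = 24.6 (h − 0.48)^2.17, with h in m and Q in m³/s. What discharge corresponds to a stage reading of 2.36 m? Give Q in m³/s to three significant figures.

96.8 m³/s

Q = 24.6 × (2.36 − 0.48)^2.17 = 24.6 × 1.88^2.17 = 96.80 m³/s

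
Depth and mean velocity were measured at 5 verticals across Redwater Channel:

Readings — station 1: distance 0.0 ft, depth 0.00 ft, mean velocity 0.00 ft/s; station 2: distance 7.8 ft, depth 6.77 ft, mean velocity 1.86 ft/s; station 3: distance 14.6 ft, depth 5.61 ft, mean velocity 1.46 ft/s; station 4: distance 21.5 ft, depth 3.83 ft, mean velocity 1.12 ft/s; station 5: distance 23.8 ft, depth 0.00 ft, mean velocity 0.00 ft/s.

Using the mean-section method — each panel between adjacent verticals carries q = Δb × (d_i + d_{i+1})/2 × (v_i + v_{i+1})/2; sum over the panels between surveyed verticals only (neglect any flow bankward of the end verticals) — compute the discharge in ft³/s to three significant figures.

139 ft³/s

Panel 1-2: Δb = 7.8 ft, d̄ = (0.00+6.77)/2 = 3.385, v̄ = (0.00+1.86)/2 = 0.93 → q = 7.8×3.385×0.93 = 24.55 ft³/s
Panel 2-3: Δb = 6.8 ft, d̄ = (6.77+5.61)/2 = 6.19, v̄ = (1.86+1.46)/2 = 1.66 → q = 6.8×6.19×1.66 = 69.87 ft³/s
Panel 3-4: Δb = 6.9 ft, d̄ = (5.61+3.83)/2 = 4.72, v̄ = (1.46+1.12)/2 = 1.29 → q = 6.9×4.72×1.29 = 42.01 ft³/s
Panel 4-5: Δb = 2.3 ft, d̄ = (3.83+0.00)/2 = 1.915, v̄ = (1.12+0.00)/2 = 0.56 → q = 2.3×1.915×0.56 = 2.467 ft³/s
Q = Σ q = 138.9 ft³/s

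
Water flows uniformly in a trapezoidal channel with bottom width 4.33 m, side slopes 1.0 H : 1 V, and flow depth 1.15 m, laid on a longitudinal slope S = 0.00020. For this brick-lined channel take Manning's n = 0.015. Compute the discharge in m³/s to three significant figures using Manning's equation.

A = (b + z·y)·y = (4.33 + 1.0×1.15)×1.15 = 6.302 m²
P = b + 2y√(1+z²) = 4.33 + 2×1.15×√(1+1.0²) = 7.583 m
R = A/P = 6.302/7.583 = 0.8311 m
Q = (1/n)·A·R^(2/3)·S^(1/2) = (1/0.015) × 6.302 × 0.8311^(2/3) × 0.00020^(1/2) = 5.252 m³/s

5.25 m³/s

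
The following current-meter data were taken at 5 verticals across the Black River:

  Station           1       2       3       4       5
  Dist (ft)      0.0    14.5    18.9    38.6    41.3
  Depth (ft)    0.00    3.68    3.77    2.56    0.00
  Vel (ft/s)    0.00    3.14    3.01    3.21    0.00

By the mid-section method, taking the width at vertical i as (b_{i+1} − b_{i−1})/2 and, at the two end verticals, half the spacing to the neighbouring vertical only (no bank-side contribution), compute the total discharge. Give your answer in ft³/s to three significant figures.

w_2 = (18.9 − 0.0)/2 = 9.45 ft; q_2 = 3.14 × 3.68 × 9.45 = 109.2 ft³/s
w_3 = (38.6 − 14.5)/2 = 12.05 ft; q_3 = 3.01 × 3.77 × 12.05 = 136.7 ft³/s
w_4 = (41.3 − 18.9)/2 = 11.2 ft; q_4 = 3.21 × 2.56 × 11.2 = 92.04 ft³/s
Stations 1, 5 contribute zero (depth or velocity is 0).
Q = Σ qᵢ = 338.0 ft³/s

338 ft³/s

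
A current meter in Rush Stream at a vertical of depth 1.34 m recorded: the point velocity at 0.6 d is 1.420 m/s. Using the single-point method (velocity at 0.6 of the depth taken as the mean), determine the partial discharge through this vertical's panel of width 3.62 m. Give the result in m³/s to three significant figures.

v̄ = v₀.₆ = 1.420 m/s
q = v̄ × d × w = 1.420 × 1.34 × 3.62 = 6.888 m³/s

6.89 m³/s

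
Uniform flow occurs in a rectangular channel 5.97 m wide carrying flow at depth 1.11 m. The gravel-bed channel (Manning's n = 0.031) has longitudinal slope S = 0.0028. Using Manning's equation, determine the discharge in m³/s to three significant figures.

A = b·y = 5.97 × 1.11 = 6.627 m²
P = b + 2y = 5.97 + 2×1.11 = 8.190 m
R = A/P = 6.627/8.190 = 0.8091 m
Q = (1/n)·A·R^(2/3)·S^(1/2) = (1/0.031) × 6.627 × 0.8091^(2/3) × 0.0028^(1/2) = 9.822 m³/s

9.82 m³/s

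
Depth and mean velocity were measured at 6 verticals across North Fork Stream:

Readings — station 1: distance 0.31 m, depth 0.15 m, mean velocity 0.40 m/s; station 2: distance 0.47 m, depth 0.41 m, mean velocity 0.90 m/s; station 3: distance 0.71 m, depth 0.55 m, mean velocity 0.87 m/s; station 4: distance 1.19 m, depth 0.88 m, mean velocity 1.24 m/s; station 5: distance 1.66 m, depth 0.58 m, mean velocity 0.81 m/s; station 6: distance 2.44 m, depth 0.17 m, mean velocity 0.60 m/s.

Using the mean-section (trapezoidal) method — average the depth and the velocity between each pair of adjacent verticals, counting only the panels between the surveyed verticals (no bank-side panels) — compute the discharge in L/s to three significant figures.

Panel 1-2: Δb = 0.16 m, d̄ = (0.15+0.41)/2 = 0.28, v̄ = (0.40+0.90)/2 = 0.65 → q = 0.16×0.28×0.65 = 0.02912 m³/s
Panel 2-3: Δb = 0.24 m, d̄ = (0.41+0.55)/2 = 0.48, v̄ = (0.90+0.87)/2 = 0.885 → q = 0.24×0.48×0.885 = 0.1020 m³/s
Panel 3-4: Δb = 0.48 m, d̄ = (0.55+0.88)/2 = 0.715, v̄ = (0.87+1.24)/2 = 1.055 → q = 0.48×0.715×1.055 = 0.3621 m³/s
Panel 4-5: Δb = 0.47 m, d̄ = (0.88+0.58)/2 = 0.73, v̄ = (1.24+0.81)/2 = 1.025 → q = 0.47×0.73×1.025 = 0.3517 m³/s
Panel 5-6: Δb = 0.78 m, d̄ = (0.58+0.17)/2 = 0.375, v̄ = (0.81+0.60)/2 = 0.705 → q = 0.78×0.375×0.705 = 0.2062 m³/s
Q = Σ q = 1.051 m³/s
= 1.051 × 1000 = 1051 L/s

1050 L/s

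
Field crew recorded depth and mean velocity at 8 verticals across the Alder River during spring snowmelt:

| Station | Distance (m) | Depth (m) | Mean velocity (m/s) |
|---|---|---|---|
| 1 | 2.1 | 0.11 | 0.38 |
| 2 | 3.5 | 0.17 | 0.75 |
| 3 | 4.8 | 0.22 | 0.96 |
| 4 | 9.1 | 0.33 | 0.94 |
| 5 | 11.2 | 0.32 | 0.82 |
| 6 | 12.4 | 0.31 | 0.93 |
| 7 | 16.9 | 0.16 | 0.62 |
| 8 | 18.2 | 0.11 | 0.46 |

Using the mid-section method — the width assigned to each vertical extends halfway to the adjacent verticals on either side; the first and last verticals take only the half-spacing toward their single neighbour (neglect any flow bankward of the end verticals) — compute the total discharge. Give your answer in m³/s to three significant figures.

3.36 m³/s

w_1 = (3.5 − 2.1)/2 = 0.7 m; q_1 = 0.38 × 0.11 × 0.7 = 0.02926 m³/s
w_2 = (4.8 − 2.1)/2 = 1.35 m; q_2 = 0.75 × 0.17 × 1.35 = 0.1721 m³/s
w_3 = (9.1 − 3.5)/2 = 2.8 m; q_3 = 0.96 × 0.22 × 2.8 = 0.5914 m³/s
w_4 = (11.2 − 4.8)/2 = 3.2 m; q_4 = 0.94 × 0.33 × 3.2 = 0.9926 m³/s
w_5 = (12.4 − 9.1)/2 = 1.65 m; q_5 = 0.82 × 0.32 × 1.65 = 0.4330 m³/s
w_6 = (16.9 − 11.2)/2 = 2.85 m; q_6 = 0.93 × 0.31 × 2.85 = 0.8217 m³/s
w_7 = (18.2 − 12.4)/2 = 2.9 m; q_7 = 0.62 × 0.16 × 2.9 = 0.2877 m³/s
w_8 = (18.2 − 16.9)/2 = 0.65 m; q_8 = 0.46 × 0.11 × 0.65 = 0.03289 m³/s
Q = Σ qᵢ = 3.361 m³/s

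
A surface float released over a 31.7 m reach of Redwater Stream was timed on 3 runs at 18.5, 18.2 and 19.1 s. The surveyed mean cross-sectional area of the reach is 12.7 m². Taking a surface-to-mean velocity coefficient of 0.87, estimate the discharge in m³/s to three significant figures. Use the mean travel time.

18.8 m³/s

t̄ = (18.5 + 18.2 + 19.1) / 3 = 18.6 s
v_surface = L / t̄ = 31.7 / 18.6 = 1.704 m/s
v_mean = 0.87 × 1.704 = 1.483 m/s
Q = A × v_mean = 12.7 × 1.483 = 18.83 m³/s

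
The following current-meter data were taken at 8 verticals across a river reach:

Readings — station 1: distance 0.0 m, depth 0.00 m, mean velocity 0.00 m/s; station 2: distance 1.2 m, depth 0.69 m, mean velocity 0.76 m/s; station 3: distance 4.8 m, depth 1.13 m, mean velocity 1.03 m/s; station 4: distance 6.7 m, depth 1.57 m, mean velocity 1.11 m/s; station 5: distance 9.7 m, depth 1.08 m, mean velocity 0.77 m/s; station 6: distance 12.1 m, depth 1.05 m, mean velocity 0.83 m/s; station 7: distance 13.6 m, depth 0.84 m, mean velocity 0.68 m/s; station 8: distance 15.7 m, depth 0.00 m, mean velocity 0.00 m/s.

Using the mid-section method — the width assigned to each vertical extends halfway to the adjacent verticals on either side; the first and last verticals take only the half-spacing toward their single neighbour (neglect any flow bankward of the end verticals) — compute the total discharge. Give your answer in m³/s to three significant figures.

13.7 m³/s

w_2 = (4.8 − 0.0)/2 = 2.4 m; q_2 = 0.76 × 0.69 × 2.4 = 1.259 m³/s
w_3 = (6.7 − 1.2)/2 = 2.75 m; q_3 = 1.03 × 1.13 × 2.75 = 3.201 m³/s
w_4 = (9.7 − 4.8)/2 = 2.45 m; q_4 = 1.11 × 1.57 × 2.45 = 4.270 m³/s
w_5 = (12.1 − 6.7)/2 = 2.7 m; q_5 = 0.77 × 1.08 × 2.7 = 2.245 m³/s
w_6 = (13.6 − 9.7)/2 = 1.95 m; q_6 = 0.83 × 1.05 × 1.95 = 1.699 m³/s
w_7 = (15.7 − 12.1)/2 = 1.8 m; q_7 = 0.68 × 0.84 × 1.8 = 1.028 m³/s
Stations 1, 8 contribute zero (depth or velocity is 0).
Q = Σ qᵢ = 13.70 m³/s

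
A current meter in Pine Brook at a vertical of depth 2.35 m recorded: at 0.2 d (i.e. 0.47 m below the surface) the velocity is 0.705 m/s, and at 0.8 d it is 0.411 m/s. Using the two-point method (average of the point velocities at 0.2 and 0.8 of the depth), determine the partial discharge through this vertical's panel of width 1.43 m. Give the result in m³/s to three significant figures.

v̄ = (0.705 + 0.411) / 2 = 0.5580 m/s
q = v̄ × d × w = 0.5580 × 2.35 × 1.43 = 1.875 m³/s

1.88 m³/s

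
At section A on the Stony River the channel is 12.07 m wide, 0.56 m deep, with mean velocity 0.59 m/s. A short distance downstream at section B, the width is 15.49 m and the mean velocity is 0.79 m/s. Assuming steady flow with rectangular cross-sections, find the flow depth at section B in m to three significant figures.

0.326 m

Q = A₁V₁ = (12.07×0.56) × 0.59 = 3.988 m³/s
d₂ = Q/(b₂ V₂) = 3.988/(15.49×0.79) = 0.3259 m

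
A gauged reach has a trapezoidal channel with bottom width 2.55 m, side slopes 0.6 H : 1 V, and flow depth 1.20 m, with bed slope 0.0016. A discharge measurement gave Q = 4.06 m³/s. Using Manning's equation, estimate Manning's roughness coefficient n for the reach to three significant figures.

0.0314

A = (b + z·y)·y = (2.55 + 0.6×1.20)×1.20 = 3.924 m²
P = b + 2y√(1+z²) = 2.55 + 2×1.20×√(1+0.6²) = 5.349 m
R = A/P = 3.924/5.349 = 0.7336 m
n = (1/Q)·A·R^(2/3)·S^(1/2) = (1/4.06) × 3.924 × 0.8134 × 0.04000 = 0.03145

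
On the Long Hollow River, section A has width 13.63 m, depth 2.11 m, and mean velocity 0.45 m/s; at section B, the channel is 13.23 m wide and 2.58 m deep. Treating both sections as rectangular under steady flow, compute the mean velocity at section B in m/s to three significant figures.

0.379 m/s

Q = A₁V₁ = (13.63×2.11) × 0.45 = 12.94 m³/s
A₂ = 13.23 × 2.58 = 34.13 m²
V₂ = Q/A₂ = 12.94/34.13 = 0.3792 m/s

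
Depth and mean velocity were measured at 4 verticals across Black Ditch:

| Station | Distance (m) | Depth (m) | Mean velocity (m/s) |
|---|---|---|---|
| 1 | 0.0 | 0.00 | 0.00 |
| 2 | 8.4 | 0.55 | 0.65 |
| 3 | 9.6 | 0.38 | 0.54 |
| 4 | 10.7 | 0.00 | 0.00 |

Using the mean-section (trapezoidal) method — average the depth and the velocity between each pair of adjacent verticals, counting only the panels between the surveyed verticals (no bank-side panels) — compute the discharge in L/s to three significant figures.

Panel 1-2: Δb = 8.4 m, d̄ = (0.00+0.55)/2 = 0.275, v̄ = (0.00+0.65)/2 = 0.325 → q = 8.4×0.275×0.325 = 0.7508 m³/s
Panel 2-3: Δb = 1.2 m, d̄ = (0.55+0.38)/2 = 0.465, v̄ = (0.65+0.54)/2 = 0.595 → q = 1.2×0.465×0.595 = 0.3320 m³/s
Panel 3-4: Δb = 1.1 m, d̄ = (0.38+0.00)/2 = 0.19, v̄ = (0.54+0.00)/2 = 0.27 → q = 1.1×0.19×0.27 = 0.05643 m³/s
Q = Σ q = 1.139 m³/s
= 1.139 × 1000 = 1139 L/s

1140 L/s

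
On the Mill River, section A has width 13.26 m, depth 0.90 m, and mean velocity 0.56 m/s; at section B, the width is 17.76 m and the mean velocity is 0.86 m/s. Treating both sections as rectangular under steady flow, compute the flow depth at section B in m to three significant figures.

Q = A₁V₁ = (13.26×0.90) × 0.56 = 6.683 m³/s
d₂ = Q/(b₂ V₂) = 6.683/(17.76×0.86) = 0.4376 m

0.438 m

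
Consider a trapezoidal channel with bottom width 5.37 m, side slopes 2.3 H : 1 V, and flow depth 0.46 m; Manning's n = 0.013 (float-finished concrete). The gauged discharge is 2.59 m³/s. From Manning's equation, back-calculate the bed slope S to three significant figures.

A = (b + z·y)·y = (5.37 + 2.3×0.46)×0.46 = 2.957 m²
P = b + 2y√(1+z²) = 5.37 + 2×0.46×√(1+2.3²) = 7.677 m
R = A/P = 2.957/7.677 = 0.3851 m
S = (Q·n / (1·A·R^(2/3)))² = (2.59×0.013 / (1×2.957×0.5294))² = 0.0004627

0.000463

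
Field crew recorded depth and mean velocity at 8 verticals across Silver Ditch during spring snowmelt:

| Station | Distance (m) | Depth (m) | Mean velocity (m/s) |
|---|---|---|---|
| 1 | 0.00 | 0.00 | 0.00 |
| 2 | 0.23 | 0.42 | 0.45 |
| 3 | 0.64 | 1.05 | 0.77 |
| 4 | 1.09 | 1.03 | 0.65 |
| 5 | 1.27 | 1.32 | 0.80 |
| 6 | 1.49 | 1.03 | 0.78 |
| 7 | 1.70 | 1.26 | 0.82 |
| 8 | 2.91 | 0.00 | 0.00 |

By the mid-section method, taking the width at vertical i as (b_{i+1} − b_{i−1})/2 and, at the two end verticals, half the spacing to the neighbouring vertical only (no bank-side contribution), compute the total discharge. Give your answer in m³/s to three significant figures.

w_2 = (0.64 − 0.00)/2 = 0.32 m; q_2 = 0.45 × 0.42 × 0.32 = 0.06048 m³/s
w_3 = (1.09 − 0.23)/2 = 0.43 m; q_3 = 0.77 × 1.05 × 0.43 = 0.3477 m³/s
w_4 = (1.27 − 0.64)/2 = 0.315 m; q_4 = 0.65 × 1.03 × 0.315 = 0.2109 m³/s
w_5 = (1.49 − 1.09)/2 = 0.2 m; q_5 = 0.80 × 1.32 × 0.2 = 0.2112 m³/s
w_6 = (1.70 − 1.27)/2 = 0.215 m; q_6 = 0.78 × 1.03 × 0.215 = 0.1727 m³/s
w_7 = (2.91 − 1.49)/2 = 0.71 m; q_7 = 0.82 × 1.26 × 0.71 = 0.7336 m³/s
Stations 1, 8 contribute zero (depth or velocity is 0).
Q = Σ qᵢ = 1.737 m³/s

1.74 m³/s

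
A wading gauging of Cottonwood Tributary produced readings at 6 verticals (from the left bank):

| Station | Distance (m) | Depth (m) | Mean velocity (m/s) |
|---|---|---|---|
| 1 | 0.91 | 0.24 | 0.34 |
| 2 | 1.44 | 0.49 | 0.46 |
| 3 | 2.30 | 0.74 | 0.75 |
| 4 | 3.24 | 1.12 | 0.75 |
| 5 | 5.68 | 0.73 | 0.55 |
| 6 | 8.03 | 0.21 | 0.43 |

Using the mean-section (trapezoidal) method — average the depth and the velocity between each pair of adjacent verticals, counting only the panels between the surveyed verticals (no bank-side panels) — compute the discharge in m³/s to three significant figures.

Panel 1-2: Δb = 0.53 m, d̄ = (0.24+0.49)/2 = 0.365, v̄ = (0.34+0.46)/2 = 0.4 → q = 0.53×0.365×0.4 = 0.07738 m³/s
Panel 2-3: Δb = 0.86 m, d̄ = (0.49+0.74)/2 = 0.615, v̄ = (0.46+0.75)/2 = 0.605 → q = 0.86×0.615×0.605 = 0.3200 m³/s
Panel 3-4: Δb = 0.94 m, d̄ = (0.74+1.12)/2 = 0.93, v̄ = (0.75+0.75)/2 = 0.75 → q = 0.94×0.93×0.75 = 0.6557 m³/s
Panel 4-5: Δb = 2.44 m, d̄ = (1.12+0.73)/2 = 0.925, v̄ = (0.75+0.55)/2 = 0.65 → q = 2.44×0.925×0.65 = 1.467 m³/s
Panel 5-6: Δb = 2.35 m, d̄ = (0.73+0.21)/2 = 0.47, v̄ = (0.55+0.43)/2 = 0.49 → q = 2.35×0.47×0.49 = 0.5412 m³/s
Q = Σ q = 3.061 m³/s

3.06 m³/s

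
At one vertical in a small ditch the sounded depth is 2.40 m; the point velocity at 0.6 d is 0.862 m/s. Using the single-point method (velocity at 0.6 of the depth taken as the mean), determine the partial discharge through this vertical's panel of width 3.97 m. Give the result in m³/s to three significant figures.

8.21 m³/s

v̄ = v₀.₆ = 0.862 m/s
q = v̄ × d × w = 0.8620 × 2.40 × 3.97 = 8.213 m³/s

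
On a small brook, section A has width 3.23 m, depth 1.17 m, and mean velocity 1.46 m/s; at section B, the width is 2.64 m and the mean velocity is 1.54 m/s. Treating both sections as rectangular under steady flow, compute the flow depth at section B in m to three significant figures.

Q = A₁V₁ = (3.23×1.17) × 1.46 = 5.517 m³/s
d₂ = Q/(b₂ V₂) = 5.517/(2.64×1.54) = 1.357 m

1.36 m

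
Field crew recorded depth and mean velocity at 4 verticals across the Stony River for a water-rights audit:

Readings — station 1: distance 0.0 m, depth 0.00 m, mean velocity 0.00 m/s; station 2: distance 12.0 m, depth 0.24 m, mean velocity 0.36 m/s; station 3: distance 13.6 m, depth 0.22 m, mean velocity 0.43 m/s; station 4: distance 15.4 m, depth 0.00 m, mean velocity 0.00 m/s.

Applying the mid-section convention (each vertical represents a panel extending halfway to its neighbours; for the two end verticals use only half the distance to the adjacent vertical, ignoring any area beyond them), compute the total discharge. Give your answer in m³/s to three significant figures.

0.748 m³/s

w_2 = (13.6 − 0.0)/2 = 6.8 m; q_2 = 0.36 × 0.24 × 6.8 = 0.5875 m³/s
w_3 = (15.4 − 12.0)/2 = 1.7 m; q_3 = 0.43 × 0.22 × 1.7 = 0.1608 m³/s
Stations 1, 4 contribute zero (depth or velocity is 0).
Q = Σ qᵢ = 0.7483 m³/s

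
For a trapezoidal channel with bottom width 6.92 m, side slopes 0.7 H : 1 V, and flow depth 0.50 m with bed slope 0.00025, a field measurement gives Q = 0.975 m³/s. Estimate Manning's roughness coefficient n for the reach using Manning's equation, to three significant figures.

0.0344

A = (b + z·y)·y = (6.92 + 0.7×0.50)×0.50 = 3.635 m²
P = b + 2y√(1+z²) = 6.92 + 2×0.50×√(1+0.7²) = 8.141 m
R = A/P = 3.635/8.141 = 0.4465 m
n = (1/Q)·A·R^(2/3)·S^(1/2) = (1/0.975) × 3.635 × 0.5842 × 0.01581 = 0.03444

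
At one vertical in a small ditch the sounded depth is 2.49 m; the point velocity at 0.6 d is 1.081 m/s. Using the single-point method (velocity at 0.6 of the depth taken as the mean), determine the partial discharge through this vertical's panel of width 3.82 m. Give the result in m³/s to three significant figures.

v̄ = v₀.₆ = 1.081 m/s
q = v̄ × d × w = 1.081 × 2.49 × 3.82 = 10.28 m³/s

10.3 m³/s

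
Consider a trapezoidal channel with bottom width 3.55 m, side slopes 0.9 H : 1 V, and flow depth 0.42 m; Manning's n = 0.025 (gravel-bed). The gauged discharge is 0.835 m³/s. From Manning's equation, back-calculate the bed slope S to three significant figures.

A = (b + z·y)·y = (3.55 + 0.9×0.42)×0.42 = 1.650 m²
P = b + 2y√(1+z²) = 3.55 + 2×0.42×√(1+0.9²) = 4.680 m
R = A/P = 1.650/4.680 = 0.3525 m
S = (Q·n / (1·A·R^(2/3)))² = (0.835×0.025 / (1×1.650×0.4990))² = 0.0006430

0.000643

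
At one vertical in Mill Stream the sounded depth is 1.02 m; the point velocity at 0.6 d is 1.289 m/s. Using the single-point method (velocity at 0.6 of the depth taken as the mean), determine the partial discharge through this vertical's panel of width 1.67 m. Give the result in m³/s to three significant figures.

2.20 m³/s

v̄ = v₀.₆ = 1.289 m/s
q = v̄ × d × w = 1.289 × 1.02 × 1.67 = 2.196 m³/s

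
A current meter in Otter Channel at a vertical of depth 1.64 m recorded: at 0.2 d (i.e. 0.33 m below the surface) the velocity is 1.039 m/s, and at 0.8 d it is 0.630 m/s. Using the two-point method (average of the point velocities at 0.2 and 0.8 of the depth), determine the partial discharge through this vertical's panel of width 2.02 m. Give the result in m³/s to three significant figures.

v̄ = (1.039 + 0.630) / 2 = 0.8345 m/s
q = v̄ × d × w = 0.8345 × 1.64 × 2.02 = 2.765 m³/s

2.76 m³/s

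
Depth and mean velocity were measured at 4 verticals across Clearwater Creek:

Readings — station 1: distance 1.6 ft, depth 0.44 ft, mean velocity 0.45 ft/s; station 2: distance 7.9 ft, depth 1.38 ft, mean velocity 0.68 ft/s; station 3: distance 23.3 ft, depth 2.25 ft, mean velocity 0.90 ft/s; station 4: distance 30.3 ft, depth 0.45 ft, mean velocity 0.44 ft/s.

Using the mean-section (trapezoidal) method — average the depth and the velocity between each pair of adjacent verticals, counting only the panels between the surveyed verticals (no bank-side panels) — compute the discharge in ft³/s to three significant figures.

31.7 ft³/s

Panel 1-2: Δb = 6.3 ft, d̄ = (0.44+1.38)/2 = 0.91, v̄ = (0.45+0.68)/2 = 0.565 → q = 6.3×0.91×0.565 = 3.239 ft³/s
Panel 2-3: Δb = 15.4 ft, d̄ = (1.38+2.25)/2 = 1.815, v̄ = (0.68+0.90)/2 = 0.79 → q = 15.4×1.815×0.79 = 22.08 ft³/s
Panel 3-4: Δb = 7 ft, d̄ = (2.25+0.45)/2 = 1.35, v̄ = (0.90+0.44)/2 = 0.67 → q = 7×1.35×0.67 = 6.332 ft³/s
Q = Σ q = 31.65 ft³/s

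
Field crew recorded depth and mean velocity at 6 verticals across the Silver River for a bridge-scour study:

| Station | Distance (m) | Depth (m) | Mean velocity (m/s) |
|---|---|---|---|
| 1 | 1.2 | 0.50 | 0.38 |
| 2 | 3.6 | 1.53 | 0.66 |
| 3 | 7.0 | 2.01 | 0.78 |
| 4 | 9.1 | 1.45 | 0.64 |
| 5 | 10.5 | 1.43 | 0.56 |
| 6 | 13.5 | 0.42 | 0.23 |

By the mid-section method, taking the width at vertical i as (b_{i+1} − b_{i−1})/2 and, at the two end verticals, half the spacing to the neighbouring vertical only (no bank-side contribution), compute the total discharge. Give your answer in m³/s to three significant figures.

11.0 m³/s

w_1 = (3.6 − 1.2)/2 = 1.2 m; q_1 = 0.38 × 0.50 × 1.2 = 0.2280 m³/s
w_2 = (7.0 − 1.2)/2 = 2.9 m; q_2 = 0.66 × 1.53 × 2.9 = 2.928 m³/s
w_3 = (9.1 − 3.6)/2 = 2.75 m; q_3 = 0.78 × 2.01 × 2.75 = 4.311 m³/s
w_4 = (10.5 − 7.0)/2 = 1.75 m; q_4 = 0.64 × 1.45 × 1.75 = 1.624 m³/s
w_5 = (13.5 − 9.1)/2 = 2.2 m; q_5 = 0.56 × 1.43 × 2.2 = 1.762 m³/s
w_6 = (13.5 − 10.5)/2 = 1.5 m; q_6 = 0.23 × 0.42 × 1.5 = 0.1449 m³/s
Q = Σ qᵢ = 11.00 m³/s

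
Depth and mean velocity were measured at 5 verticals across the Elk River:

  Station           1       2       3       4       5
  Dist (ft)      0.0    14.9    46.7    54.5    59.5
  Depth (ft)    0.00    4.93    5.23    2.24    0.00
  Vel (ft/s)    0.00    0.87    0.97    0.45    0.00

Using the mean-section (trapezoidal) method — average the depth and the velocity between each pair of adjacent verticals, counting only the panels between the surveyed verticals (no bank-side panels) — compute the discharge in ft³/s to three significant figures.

Panel 1-2: Δb = 14.9 ft, d̄ = (0.00+4.93)/2 = 2.465, v̄ = (0.00+0.87)/2 = 0.435 → q = 14.9×2.465×0.435 = 15.98 ft³/s
Panel 2-3: Δb = 31.8 ft, d̄ = (4.93+5.23)/2 = 5.08, v̄ = (0.87+0.97)/2 = 0.92 → q = 31.8×5.08×0.92 = 148.6 ft³/s
Panel 3-4: Δb = 7.8 ft, d̄ = (5.23+2.24)/2 = 3.735, v̄ = (0.97+0.45)/2 = 0.71 → q = 7.8×3.735×0.71 = 20.68 ft³/s
Panel 4-5: Δb = 5 ft, d̄ = (2.24+0.00)/2 = 1.12, v̄ = (0.45+0.00)/2 = 0.225 → q = 5×1.12×0.225 = 1.260 ft³/s
Q = Σ q = 186.5 ft³/s

187 ft³/s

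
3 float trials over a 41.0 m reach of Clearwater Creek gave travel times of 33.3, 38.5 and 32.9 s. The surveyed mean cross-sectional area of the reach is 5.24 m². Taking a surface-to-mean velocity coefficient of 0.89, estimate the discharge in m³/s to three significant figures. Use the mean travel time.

5.48 m³/s

t̄ = (33.3 + 38.5 + 32.9) / 3 = 34.9 s
v_surface = L / t̄ = 41.0 / 34.9 = 1.175 m/s
v_mean = 0.89 × 1.175 = 1.046 m/s
Q = A × v_mean = 5.24 × 1.046 = 5.479 m³/s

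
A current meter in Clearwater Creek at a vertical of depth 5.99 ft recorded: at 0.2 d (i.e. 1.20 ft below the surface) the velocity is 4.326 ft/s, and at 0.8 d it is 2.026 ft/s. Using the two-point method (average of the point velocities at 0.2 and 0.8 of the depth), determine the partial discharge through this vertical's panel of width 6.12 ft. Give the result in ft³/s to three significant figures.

116 ft³/s

v̄ = (4.326 + 2.026) / 2 = 3.176 ft/s
q = v̄ × d × w = 3.176 × 5.99 × 6.12 = 116.4 ft³/s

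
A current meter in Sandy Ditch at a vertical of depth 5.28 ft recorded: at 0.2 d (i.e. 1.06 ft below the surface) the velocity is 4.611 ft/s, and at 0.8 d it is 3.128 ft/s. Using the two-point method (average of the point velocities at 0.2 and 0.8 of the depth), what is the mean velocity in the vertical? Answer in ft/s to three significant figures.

3.87 ft/s

v̄ = (4.611 + 3.128) / 2 = 3.870 ft/s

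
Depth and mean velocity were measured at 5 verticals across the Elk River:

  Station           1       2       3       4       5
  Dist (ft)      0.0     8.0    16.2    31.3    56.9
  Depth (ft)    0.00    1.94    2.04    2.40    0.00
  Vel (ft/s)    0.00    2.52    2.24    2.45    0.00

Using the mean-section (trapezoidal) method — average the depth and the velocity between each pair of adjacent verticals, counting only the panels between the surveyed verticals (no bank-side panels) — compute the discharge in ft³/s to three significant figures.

165 ft³/s

Panel 1-2: Δb = 8 ft, d̄ = (0.00+1.94)/2 = 0.97, v̄ = (0.00+2.52)/2 = 1.26 → q = 8×0.97×1.26 = 9.778 ft³/s
Panel 2-3: Δb = 8.2 ft, d̄ = (1.94+2.04)/2 = 1.99, v̄ = (2.52+2.24)/2 = 2.38 → q = 8.2×1.99×2.38 = 38.84 ft³/s
Panel 3-4: Δb = 15.1 ft, d̄ = (2.04+2.40)/2 = 2.22, v̄ = (2.24+2.45)/2 = 2.345 → q = 15.1×2.22×2.345 = 78.61 ft³/s
Panel 4-5: Δb = 25.6 ft, d̄ = (2.40+0.00)/2 = 1.2, v̄ = (2.45+0.00)/2 = 1.225 → q = 25.6×1.2×1.225 = 37.63 ft³/s
Q = Σ q = 164.9 ft³/s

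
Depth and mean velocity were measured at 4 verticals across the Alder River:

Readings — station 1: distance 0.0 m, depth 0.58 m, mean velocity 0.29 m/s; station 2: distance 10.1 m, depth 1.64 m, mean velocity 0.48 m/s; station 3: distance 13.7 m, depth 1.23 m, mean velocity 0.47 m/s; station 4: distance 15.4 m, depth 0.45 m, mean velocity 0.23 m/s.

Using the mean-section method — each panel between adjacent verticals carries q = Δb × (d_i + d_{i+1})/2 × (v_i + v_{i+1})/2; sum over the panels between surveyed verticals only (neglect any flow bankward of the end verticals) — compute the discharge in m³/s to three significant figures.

Panel 1-2: Δb = 10.1 m, d̄ = (0.58+1.64)/2 = 1.11, v̄ = (0.29+0.48)/2 = 0.385 → q = 10.1×1.11×0.385 = 4.316 m³/s
Panel 2-3: Δb = 3.6 m, d̄ = (1.64+1.23)/2 = 1.435, v̄ = (0.48+0.47)/2 = 0.475 → q = 3.6×1.435×0.475 = 2.454 m³/s
Panel 3-4: Δb = 1.7 m, d̄ = (1.23+0.45)/2 = 0.84, v̄ = (0.47+0.23)/2 = 0.35 → q = 1.7×0.84×0.35 = 0.4998 m³/s
Q = Σ q = 7.270 m³/s

7.27 m³/s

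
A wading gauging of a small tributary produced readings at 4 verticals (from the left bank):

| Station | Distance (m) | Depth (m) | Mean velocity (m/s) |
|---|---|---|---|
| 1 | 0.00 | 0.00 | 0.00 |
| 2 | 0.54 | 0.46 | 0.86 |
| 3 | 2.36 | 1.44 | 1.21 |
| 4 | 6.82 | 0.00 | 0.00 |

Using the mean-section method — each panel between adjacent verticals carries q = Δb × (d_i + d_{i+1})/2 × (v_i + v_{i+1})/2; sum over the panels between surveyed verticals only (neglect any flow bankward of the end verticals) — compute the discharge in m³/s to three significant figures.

Panel 1-2: Δb = 0.54 m, d̄ = (0.00+0.46)/2 = 0.23, v̄ = (0.00+0.86)/2 = 0.43 → q = 0.54×0.23×0.43 = 0.05341 m³/s
Panel 2-3: Δb = 1.82 m, d̄ = (0.46+1.44)/2 = 0.95, v̄ = (0.86+1.21)/2 = 1.035 → q = 1.82×0.95×1.035 = 1.790 m³/s
Panel 3-4: Δb = 4.46 m, d̄ = (1.44+0.00)/2 = 0.72, v̄ = (1.21+0.00)/2 = 0.605 → q = 4.46×0.72×0.605 = 1.943 m³/s
Q = Σ q = 3.786 m³/s

3.79 m³/s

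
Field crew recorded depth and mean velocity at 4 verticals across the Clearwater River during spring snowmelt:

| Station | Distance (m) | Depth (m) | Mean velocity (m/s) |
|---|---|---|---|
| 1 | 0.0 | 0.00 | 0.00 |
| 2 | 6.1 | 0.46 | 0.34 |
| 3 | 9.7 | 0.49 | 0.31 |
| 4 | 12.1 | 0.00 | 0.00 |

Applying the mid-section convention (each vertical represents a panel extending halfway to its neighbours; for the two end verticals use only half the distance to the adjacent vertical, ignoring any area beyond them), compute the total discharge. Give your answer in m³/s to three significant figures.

w_2 = (9.7 − 0.0)/2 = 4.85 m; q_2 = 0.34 × 0.46 × 4.85 = 0.7585 m³/s
w_3 = (12.1 − 6.1)/2 = 3 m; q_3 = 0.31 × 0.49 × 3 = 0.4557 m³/s
Stations 1, 4 contribute zero (depth or velocity is 0).
Q = Σ qᵢ = 1.214 m³/s

1.21 m³/s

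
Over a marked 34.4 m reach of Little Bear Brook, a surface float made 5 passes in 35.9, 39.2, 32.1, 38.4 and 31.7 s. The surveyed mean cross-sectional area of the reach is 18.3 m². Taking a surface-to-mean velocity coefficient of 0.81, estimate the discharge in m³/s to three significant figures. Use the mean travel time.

t̄ = (35.9 + 39.2 + 32.1 + 38.4 + 31.7) / 5 = 35.46 s
v_surface = L / t̄ = 34.4 / 35.46 = 0.9701 m/s
v_mean = 0.81 × 0.9701 = 0.7858 m/s
Q = A × v_mean = 18.3 × 0.7858 = 14.38 m³/s

14.4 m³/s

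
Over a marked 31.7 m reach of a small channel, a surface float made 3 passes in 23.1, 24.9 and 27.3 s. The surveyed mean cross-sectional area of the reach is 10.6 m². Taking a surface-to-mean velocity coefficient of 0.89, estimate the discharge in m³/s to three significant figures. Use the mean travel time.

t̄ = (23.1 + 24.9 + 27.3) / 3 = 25.1 s
v_surface = L / t̄ = 31.7 / 25.1 = 1.263 m/s
v_mean = 0.89 × 1.263 = 1.124 m/s
Q = A × v_mean = 10.6 × 1.124 = 11.91 m³/s

11.9 m³/s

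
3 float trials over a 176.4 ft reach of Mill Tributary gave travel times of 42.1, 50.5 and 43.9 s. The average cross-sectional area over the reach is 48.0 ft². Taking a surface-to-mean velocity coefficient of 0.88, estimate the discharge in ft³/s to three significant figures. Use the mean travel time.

164 ft³/s

t̄ = (42.1 + 50.5 + 43.9) / 3 = 45.5 s
v_surface = L / t̄ = 176.4 / 45.5 = 3.877 ft/s
v_mean = 0.88 × 3.877 = 3.412 ft/s
Q = A × v_mean = 48.0 × 3.412 = 163.8 ft³/s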